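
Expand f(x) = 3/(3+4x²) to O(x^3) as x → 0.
1 - 4*x**2/3 + O(x**3)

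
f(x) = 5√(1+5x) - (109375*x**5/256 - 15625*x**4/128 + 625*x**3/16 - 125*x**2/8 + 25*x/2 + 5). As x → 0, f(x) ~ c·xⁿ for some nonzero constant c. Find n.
6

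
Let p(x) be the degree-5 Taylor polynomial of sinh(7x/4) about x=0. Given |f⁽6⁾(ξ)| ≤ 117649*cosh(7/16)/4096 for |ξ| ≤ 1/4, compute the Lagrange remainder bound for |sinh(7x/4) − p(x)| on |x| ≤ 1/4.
117649*cosh(7/16)/12079595520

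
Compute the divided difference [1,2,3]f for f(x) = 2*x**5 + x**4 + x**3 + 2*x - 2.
211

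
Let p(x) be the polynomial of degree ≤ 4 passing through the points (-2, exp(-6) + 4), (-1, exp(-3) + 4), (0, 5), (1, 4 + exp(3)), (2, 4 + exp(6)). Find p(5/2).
5*(-84*exp(9) - 36*exp(3) + 7 + 178*exp(6) + 63*exp(12))*exp(-6)/128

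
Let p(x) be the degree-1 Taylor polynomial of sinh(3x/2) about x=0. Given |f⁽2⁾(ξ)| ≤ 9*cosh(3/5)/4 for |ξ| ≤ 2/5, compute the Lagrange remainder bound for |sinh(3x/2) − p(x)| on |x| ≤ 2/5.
9*cosh(3/5)/50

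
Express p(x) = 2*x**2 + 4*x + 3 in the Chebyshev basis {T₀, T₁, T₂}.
(4)T₀ + (4)T₁ + T₂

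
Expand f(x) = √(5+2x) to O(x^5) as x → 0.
sqrt(5) + sqrt(5)*x/5 - sqrt(5)*x**2/50 + sqrt(5)*x**3/250 - sqrt(5)*x**4/1000 + O(x**5)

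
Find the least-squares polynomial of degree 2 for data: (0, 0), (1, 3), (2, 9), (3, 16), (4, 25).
-1/7 + (181/70)x + (13/14)x²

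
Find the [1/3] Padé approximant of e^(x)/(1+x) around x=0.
(3*x/8 + 1)/(7*x**3/48 - x**2/2 + 3*x/8 + 1)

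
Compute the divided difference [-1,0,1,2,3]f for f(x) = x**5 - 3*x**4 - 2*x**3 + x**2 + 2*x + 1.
2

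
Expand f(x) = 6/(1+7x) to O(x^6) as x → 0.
6 - 42*x + 294*x**2 - 2058*x**3 + 14406*x**4 - 100842*x**5 + O(x**6)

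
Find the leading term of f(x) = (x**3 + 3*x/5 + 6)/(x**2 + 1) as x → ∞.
x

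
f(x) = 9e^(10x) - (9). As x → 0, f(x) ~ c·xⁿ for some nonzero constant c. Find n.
1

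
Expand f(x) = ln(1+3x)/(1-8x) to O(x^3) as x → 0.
3*x + 39*x**2/2 + O(x**3)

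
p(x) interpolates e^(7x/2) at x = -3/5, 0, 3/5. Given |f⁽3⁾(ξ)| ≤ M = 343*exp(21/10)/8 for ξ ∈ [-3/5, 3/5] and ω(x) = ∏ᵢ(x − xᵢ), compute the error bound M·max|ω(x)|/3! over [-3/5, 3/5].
343*sqrt(3)*exp(21/10)/1000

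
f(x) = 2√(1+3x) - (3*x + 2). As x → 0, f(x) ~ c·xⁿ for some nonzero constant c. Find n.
2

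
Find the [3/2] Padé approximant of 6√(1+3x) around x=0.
(81*x**3/16 + 243*x**2/8 + 27*x + 6)/(27*x**2/16 + 3*x + 1)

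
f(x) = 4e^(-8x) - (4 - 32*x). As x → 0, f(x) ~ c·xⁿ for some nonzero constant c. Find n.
2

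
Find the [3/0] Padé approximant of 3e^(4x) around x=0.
32*x**3 + 24*x**2 + 12*x + 3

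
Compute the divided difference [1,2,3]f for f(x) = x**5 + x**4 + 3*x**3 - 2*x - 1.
133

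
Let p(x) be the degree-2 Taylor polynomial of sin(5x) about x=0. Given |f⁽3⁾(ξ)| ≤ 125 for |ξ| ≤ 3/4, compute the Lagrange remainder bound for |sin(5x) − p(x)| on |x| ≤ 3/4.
1125/128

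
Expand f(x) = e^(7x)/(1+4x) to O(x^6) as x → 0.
1 + 3*x + 25*x**2/2 + 43*x**3/6 + 571*x**4/8 - 17453*x**5/120 + O(x**6)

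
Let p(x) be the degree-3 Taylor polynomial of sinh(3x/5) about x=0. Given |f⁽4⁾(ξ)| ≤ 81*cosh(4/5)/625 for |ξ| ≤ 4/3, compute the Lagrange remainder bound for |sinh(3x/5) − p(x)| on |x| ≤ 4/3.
32*cosh(4/5)/1875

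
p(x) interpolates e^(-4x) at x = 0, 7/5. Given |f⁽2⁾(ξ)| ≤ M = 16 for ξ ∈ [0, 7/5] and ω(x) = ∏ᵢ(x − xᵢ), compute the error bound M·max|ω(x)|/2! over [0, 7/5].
98/25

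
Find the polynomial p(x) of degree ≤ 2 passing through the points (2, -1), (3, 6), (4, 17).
2*x**2 - 3*x - 3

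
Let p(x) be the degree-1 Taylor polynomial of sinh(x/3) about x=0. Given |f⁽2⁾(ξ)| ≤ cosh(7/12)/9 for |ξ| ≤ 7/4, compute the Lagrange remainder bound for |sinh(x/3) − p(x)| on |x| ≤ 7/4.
49*cosh(7/12)/288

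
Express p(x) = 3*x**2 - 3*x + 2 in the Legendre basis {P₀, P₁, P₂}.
(3)P₀ + (-3)P₁ + (2)P₂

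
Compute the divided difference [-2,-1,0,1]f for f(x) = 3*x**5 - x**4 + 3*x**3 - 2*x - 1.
20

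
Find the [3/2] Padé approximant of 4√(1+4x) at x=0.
(8*x**3 + 36*x**2 + 24*x + 4)/(3*x**2 + 4*x + 1)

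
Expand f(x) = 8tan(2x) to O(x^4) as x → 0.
16*x + 64*x**3/3 + O(x**4)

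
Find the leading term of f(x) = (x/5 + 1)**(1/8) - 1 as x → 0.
x/40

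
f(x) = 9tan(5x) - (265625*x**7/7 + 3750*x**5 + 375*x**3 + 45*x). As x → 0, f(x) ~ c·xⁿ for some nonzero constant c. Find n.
9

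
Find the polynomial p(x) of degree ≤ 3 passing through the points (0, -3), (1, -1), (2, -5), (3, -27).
-2*x**3 + 3*x**2 + x - 3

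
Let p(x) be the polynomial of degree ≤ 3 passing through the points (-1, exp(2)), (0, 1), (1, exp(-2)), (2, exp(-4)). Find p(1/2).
(-1 + 9*exp(2) + (9 - exp(2))*exp(4))*exp(-4)/16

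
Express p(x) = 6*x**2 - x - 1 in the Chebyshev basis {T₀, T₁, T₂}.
(2)T₀ - T₁ + (3)T₂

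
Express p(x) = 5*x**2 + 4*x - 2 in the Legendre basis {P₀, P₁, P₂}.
(-1/3)P₀ + (4)P₁ + (10/3)P₂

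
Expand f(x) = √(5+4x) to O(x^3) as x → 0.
sqrt(5) + 2*sqrt(5)*x/5 - 2*sqrt(5)*x**2/25 + O(x**3)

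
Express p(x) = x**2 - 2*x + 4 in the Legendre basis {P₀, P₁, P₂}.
(13/3)P₀ + (-2)P₁ + (2/3)P₂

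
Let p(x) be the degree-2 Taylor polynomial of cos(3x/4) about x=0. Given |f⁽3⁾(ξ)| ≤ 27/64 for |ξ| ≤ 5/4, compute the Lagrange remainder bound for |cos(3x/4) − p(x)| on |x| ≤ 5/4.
1125/8192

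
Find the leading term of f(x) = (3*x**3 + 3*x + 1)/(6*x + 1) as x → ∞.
x**2/2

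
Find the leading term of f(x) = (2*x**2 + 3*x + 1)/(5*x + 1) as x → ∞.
2*x/5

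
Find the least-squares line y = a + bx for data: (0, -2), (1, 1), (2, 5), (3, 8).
a = -21/10, b = 17/5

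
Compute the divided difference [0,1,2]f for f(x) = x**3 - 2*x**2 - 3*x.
1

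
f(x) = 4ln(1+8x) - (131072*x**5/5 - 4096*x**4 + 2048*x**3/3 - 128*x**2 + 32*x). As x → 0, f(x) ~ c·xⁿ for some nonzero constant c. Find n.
6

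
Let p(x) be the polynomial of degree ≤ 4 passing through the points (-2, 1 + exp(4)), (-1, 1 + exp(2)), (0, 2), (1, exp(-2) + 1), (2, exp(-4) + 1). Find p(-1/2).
(-20*exp(2) + 3 + (-5*exp(4) + 218 + 60*exp(2))*exp(4))*exp(-4)/128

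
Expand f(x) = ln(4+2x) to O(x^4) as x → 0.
log(4) + x/2 - x**2/8 + x**3/24 + O(x**4)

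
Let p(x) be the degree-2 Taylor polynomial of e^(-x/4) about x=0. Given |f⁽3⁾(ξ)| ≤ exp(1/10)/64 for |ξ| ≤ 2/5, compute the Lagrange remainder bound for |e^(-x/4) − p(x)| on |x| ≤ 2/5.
exp(1/10)/6000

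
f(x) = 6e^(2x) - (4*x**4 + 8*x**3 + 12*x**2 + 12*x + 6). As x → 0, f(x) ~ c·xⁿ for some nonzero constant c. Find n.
5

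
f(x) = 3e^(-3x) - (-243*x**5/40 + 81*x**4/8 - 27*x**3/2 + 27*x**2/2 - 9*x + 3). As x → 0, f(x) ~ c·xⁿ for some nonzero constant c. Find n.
6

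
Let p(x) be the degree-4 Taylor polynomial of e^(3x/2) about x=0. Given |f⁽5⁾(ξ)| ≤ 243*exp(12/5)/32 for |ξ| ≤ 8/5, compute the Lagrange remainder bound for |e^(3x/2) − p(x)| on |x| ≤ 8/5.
10368*exp(12/5)/15625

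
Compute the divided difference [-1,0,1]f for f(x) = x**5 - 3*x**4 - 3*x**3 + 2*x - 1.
-3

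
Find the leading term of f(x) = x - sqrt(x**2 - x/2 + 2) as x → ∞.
1/4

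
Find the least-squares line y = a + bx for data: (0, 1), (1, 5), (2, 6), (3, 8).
a = 17/10, b = 11/5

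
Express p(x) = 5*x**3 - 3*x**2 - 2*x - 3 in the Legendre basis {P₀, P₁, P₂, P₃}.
(-4)P₀ + P₁ + (-2)P₂ + (2)P₃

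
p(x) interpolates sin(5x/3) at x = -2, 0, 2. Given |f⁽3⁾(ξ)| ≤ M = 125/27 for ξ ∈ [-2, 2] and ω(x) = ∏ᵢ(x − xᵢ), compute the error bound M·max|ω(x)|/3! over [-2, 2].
1000*sqrt(3)/729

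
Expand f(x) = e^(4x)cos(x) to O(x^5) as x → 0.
1 + 4*x + 15*x**2/2 + 26*x**3/3 + 161*x**4/24 + O(x**5)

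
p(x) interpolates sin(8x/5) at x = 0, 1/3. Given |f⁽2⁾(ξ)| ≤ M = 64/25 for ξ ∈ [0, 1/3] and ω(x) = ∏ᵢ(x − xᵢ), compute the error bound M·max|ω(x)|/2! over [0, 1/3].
8/225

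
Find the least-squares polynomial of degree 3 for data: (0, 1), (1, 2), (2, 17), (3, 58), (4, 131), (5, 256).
50/63 + (-389/378)x + (97/126)x² + (52/27)x³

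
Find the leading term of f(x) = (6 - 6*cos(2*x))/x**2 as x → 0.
12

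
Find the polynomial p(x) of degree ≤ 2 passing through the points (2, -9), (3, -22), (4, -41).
-3*x**2 + 2*x - 1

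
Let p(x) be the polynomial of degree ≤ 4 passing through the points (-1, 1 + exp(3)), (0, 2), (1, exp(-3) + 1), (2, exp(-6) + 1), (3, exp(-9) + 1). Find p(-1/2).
(-70*exp(6) - 5 + 28*exp(3) + (268 + 35*exp(3))*exp(9))*exp(-9)/128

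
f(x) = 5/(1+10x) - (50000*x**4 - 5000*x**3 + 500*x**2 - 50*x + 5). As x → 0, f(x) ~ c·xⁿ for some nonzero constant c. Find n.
5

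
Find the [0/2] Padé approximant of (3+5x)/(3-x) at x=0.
1/(10*x**2/3 - 2*x + 1)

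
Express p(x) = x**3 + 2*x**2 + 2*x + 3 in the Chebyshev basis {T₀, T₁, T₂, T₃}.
(4)T₀ + (11/4)T₁ + T₂ + (1/4)T₃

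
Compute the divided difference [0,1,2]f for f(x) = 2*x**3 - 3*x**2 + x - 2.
3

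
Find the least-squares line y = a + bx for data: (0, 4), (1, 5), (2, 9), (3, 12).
a = 33/10, b = 14/5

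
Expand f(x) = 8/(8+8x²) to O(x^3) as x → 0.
1 - x**2 + O(x**3)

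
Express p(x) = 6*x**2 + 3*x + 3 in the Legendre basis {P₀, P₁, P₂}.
(5)P₀ + (3)P₁ + (4)P₂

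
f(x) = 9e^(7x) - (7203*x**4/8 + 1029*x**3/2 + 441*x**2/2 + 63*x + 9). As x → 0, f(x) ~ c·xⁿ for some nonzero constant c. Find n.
5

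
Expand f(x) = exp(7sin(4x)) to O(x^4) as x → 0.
1 + 28*x + 392*x**2 + 3584*x**3 + O(x**4)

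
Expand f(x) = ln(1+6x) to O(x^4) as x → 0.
6*x - 18*x**2 + 72*x**3 + O(x**4)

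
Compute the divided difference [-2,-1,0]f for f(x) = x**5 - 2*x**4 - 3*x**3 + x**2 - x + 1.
-19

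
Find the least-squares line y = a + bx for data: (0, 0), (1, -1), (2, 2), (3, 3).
a = -4/5, b = 6/5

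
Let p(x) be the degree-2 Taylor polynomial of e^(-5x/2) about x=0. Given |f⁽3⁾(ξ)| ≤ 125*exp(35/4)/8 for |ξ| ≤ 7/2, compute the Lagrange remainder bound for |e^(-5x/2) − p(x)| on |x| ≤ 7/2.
42875*exp(35/4)/384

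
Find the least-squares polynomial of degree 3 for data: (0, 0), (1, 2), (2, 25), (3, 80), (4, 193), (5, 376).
-19/126 + (-239/756)x + (10/63)x² + (323/108)x³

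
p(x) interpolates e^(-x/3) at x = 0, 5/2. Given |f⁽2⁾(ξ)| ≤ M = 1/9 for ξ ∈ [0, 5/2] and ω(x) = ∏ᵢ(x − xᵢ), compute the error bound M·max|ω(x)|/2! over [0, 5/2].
25/288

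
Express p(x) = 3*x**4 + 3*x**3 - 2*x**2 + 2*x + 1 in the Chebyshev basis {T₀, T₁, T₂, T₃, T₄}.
(9/8)T₀ + (17/4)T₁ + (1/2)T₂ + (3/4)T₃ + (3/8)T₄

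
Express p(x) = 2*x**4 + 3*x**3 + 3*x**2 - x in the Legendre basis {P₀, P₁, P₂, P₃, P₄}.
(7/5)P₀ + (4/5)P₁ + (22/7)P₂ + (6/5)P₃ + (16/35)P₄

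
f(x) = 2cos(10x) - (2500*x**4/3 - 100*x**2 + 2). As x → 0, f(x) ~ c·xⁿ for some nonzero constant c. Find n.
6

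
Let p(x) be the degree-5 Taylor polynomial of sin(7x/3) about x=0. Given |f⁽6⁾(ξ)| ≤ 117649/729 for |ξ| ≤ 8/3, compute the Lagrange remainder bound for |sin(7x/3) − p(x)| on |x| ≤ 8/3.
1927561216/23914845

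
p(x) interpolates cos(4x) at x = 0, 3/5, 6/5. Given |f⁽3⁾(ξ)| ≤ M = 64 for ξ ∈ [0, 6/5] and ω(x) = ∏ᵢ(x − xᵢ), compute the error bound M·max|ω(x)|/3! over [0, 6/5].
64*sqrt(3)/125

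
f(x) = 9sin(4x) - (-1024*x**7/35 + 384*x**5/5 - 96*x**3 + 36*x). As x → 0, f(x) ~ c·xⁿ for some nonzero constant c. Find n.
9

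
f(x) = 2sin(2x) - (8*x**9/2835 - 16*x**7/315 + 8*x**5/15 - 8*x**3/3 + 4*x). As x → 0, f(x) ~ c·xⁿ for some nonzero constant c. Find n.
11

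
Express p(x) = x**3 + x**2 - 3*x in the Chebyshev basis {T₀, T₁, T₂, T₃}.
(1/2)T₀ + (-9/4)T₁ + (1/2)T₂ + (1/4)T₃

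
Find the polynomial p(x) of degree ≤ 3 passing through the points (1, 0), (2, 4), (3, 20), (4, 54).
x**3 - 3*x + 2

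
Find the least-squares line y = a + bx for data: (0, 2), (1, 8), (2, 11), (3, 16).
a = 5/2, b = 9/2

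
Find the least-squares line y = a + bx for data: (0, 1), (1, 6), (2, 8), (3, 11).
a = 17/10, b = 16/5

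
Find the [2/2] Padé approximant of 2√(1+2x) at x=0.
(5*x**2/2 + 5*x + 2)/(x**2/4 + 3*x/2 + 1)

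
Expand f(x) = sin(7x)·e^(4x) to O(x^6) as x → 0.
7*x + 28*x**2 - 7*x**3/6 - 154*x**4 - 29113*x**5/120 + O(x**6)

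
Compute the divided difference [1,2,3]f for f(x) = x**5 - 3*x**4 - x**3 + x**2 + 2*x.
10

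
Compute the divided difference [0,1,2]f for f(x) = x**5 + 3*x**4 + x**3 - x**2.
38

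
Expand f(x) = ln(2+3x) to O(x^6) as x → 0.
log(2) + 3*x/2 - 9*x**2/8 + 9*x**3/8 - 81*x**4/64 + 243*x**5/160 + O(x**6)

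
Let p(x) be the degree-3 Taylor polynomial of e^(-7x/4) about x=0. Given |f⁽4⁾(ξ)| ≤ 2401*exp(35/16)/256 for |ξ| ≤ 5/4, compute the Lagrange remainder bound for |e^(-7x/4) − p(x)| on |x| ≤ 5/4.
1500625*exp(35/16)/1572864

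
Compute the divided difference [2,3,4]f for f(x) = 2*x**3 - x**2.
17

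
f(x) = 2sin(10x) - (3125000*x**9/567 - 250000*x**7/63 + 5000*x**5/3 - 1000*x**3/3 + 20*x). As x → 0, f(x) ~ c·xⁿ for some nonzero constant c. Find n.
11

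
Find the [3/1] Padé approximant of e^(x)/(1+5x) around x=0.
(2579*x**3/14736 + 153*x**2/307 + 2457*x/2456 + 1)/(12281*x/2456 + 1)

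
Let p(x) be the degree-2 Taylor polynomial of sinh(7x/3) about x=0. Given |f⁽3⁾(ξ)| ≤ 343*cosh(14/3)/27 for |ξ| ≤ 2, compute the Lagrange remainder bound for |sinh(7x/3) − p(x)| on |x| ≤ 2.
1372*cosh(14/3)/81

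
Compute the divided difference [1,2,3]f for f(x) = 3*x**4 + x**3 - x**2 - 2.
80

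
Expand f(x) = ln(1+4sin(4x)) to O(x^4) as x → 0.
16*x - 128*x**2 + 3968*x**3/3 + O(x**4)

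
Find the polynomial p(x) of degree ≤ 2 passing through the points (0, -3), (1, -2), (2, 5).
3*x**2 - 2*x - 3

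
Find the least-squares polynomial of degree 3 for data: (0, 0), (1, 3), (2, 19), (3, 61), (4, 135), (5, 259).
-13/126 + (403/756)x + (107/126)x² + (203/108)x³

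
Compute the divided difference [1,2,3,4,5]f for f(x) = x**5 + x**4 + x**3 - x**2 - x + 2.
16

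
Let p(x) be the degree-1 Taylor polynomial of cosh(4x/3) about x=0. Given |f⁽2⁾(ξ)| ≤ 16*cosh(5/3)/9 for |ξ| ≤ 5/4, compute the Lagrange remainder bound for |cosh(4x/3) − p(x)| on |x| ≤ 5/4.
25*cosh(5/3)/18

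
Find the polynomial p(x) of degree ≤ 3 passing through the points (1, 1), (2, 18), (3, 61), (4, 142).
2*x**3 + x**2 - 2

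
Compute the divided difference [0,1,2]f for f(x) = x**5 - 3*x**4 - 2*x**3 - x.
-12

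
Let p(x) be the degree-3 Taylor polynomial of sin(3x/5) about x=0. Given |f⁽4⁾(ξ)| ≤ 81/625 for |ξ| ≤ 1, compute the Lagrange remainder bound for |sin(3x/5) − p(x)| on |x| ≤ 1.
27/5000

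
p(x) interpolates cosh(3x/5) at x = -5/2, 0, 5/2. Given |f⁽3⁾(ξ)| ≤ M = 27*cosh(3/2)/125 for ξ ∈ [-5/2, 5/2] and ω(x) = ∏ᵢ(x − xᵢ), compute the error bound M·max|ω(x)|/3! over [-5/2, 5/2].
sqrt(3)*cosh(3/2)/8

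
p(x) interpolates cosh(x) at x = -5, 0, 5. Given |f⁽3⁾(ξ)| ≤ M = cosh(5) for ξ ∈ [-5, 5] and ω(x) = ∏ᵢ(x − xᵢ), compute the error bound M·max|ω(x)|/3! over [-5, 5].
125*sqrt(3)*cosh(5)/27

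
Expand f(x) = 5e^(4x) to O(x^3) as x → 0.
5 + 20*x + 40*x**2 + O(x**3)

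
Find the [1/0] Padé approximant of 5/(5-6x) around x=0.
6*x/5 + 1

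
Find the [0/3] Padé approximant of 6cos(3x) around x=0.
6/(9*x**2/2 + 1)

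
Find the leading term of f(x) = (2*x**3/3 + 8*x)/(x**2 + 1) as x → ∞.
2*x/3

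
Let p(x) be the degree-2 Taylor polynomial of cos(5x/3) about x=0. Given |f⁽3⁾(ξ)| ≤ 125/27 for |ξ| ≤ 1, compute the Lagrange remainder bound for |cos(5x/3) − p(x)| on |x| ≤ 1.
125/162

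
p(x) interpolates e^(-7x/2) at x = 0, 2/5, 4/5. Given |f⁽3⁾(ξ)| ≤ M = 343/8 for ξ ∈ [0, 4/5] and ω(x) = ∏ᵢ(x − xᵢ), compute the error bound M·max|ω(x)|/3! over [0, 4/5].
343*sqrt(3)/3375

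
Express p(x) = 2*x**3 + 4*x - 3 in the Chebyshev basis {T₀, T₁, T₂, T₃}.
(-3)T₀ + (11/2)T₁ + (1/2)T₃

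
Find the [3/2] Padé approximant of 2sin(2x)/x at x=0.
(4 - 28*x**2/15)/(x**2/5 + 1)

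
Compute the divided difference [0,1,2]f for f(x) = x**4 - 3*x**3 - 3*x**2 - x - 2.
-5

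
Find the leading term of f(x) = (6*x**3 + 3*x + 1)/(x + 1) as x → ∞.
6*x**2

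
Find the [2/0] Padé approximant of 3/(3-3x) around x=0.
x**2 + x + 1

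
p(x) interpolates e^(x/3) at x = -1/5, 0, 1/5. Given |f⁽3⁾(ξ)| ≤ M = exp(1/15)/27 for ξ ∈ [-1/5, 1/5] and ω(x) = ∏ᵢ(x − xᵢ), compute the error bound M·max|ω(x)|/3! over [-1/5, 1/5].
sqrt(3)*exp(1/15)/91125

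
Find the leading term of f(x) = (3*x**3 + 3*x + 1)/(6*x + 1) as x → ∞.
x**2/2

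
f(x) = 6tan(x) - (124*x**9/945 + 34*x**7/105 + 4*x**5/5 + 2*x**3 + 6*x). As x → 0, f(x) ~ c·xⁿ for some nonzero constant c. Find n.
11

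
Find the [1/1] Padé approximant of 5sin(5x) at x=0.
25*x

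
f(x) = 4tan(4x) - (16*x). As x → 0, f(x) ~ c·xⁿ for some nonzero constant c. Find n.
3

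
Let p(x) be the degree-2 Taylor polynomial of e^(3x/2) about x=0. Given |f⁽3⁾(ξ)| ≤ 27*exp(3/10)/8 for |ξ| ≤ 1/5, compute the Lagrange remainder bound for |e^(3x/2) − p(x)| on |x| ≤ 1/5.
9*exp(3/10)/2000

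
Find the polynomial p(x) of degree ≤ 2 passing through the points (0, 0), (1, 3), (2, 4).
-x**2 + 4*x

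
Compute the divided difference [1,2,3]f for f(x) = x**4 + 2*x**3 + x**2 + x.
38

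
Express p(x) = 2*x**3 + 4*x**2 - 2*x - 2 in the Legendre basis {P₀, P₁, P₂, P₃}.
(-2/3)P₀ + (-4/5)P₁ + (8/3)P₂ + (4/5)P₃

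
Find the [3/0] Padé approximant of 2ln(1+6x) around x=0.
12*x*(12*x**2 - 3*x + 1)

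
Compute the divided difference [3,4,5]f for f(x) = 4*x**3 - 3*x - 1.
48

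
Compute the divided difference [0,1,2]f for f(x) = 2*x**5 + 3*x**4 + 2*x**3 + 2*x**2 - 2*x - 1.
59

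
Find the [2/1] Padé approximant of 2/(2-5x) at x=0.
1/(1 - 5*x/2)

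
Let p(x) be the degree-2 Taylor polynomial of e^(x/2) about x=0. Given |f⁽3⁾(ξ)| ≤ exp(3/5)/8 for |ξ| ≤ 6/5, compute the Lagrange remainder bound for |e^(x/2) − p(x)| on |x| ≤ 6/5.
9*exp(3/5)/250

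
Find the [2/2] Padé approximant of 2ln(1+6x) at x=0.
12*x*(3*x + 1)/(6*x**2 + 6*x + 1)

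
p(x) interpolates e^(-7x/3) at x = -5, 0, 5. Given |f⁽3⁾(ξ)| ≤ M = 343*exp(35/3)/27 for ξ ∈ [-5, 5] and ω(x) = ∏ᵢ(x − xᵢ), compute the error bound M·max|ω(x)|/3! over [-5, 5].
42875*sqrt(3)*exp(35/3)/729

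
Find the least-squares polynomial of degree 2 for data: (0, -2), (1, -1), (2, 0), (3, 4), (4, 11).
-58/35 + (-83/70)x + (15/14)x²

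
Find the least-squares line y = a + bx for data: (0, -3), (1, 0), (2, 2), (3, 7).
a = -33/10, b = 16/5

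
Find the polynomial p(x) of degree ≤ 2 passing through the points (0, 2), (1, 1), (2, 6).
3*x**2 - 4*x + 2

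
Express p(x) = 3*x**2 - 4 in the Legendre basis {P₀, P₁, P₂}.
(-3)P₀ + (2)P₂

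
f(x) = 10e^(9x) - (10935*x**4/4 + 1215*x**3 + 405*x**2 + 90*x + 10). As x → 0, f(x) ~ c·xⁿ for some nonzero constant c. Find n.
5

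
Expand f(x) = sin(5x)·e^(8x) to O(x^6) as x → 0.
5*x + 40*x**2 + 835*x**3/6 + 260*x**4 + 5105*x**5/24 + O(x**6)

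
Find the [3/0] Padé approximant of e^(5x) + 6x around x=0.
125*x**3/6 + 25*x**2/2 + 11*x + 1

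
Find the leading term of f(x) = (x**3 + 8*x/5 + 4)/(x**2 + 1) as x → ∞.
x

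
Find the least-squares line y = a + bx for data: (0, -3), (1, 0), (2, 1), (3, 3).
a = -13/5, b = 19/10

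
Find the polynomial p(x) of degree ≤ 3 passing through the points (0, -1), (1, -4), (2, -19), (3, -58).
-2*x**3 - x - 1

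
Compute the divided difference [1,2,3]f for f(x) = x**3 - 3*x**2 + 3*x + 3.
3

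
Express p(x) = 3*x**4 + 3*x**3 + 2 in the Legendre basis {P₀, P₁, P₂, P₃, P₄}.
(13/5)P₀ + (9/5)P₁ + (12/7)P₂ + (6/5)P₃ + (24/35)P₄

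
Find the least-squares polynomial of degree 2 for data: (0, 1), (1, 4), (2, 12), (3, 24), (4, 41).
34/35 + (6/7)x + (16/7)x²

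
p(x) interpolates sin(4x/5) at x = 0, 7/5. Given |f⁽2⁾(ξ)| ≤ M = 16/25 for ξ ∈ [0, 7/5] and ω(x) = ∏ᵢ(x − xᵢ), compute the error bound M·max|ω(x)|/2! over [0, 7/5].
98/625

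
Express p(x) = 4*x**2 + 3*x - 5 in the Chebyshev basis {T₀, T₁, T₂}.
(-3)T₀ + (3)T₁ + (2)T₂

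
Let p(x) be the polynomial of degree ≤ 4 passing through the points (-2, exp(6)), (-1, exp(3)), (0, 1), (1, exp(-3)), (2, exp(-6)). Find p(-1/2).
(5*(-exp(6) + 18 + 12*exp(3))*exp(6) - 20*exp(3) + 3)*exp(-6)/128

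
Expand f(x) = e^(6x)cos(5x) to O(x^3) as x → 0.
1 + 6*x + 11*x**2/2 + O(x**3)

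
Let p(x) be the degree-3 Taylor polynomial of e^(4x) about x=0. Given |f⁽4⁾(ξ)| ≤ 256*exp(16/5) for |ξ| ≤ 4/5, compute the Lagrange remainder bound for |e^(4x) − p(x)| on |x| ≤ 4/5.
8192*exp(16/5)/1875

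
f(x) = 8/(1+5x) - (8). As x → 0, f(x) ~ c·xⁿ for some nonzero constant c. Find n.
1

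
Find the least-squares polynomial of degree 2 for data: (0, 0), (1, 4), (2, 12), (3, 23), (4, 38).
-1/35 + (33/14)x + (25/14)x²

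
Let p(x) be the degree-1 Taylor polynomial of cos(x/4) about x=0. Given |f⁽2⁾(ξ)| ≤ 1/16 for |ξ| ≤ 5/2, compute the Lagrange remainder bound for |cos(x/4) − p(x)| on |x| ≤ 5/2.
25/128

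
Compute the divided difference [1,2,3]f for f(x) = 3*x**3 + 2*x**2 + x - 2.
20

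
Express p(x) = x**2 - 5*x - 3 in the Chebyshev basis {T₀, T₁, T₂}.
(-5/2)T₀ + (-5)T₁ + (1/2)T₂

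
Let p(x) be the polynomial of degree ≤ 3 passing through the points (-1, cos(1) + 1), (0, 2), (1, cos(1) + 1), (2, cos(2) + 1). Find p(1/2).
-cos(2)/16 + cos(1)/2 + 25/16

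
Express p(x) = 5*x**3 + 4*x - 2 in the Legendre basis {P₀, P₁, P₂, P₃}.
(-2)P₀ + (7)P₁ + (2)P₃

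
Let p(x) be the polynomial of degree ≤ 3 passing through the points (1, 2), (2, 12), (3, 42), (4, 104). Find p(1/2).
3/4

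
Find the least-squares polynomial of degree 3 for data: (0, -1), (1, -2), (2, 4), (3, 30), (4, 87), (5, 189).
-64/63 + (-149/378)x + (-667/252)x² + (223/108)x³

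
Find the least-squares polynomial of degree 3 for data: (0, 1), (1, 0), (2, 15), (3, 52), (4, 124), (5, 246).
83/126 + (-1565/756)x + (34/63)x² + (209/108)x³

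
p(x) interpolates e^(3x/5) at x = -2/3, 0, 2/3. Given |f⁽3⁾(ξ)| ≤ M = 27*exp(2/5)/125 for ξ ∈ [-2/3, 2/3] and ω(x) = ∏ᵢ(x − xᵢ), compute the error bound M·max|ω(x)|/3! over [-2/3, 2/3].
8*sqrt(3)*exp(2/5)/3375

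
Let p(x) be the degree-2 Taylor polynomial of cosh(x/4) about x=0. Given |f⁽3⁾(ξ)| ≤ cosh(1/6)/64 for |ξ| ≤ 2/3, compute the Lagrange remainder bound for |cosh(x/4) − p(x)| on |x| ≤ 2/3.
cosh(1/6)/1296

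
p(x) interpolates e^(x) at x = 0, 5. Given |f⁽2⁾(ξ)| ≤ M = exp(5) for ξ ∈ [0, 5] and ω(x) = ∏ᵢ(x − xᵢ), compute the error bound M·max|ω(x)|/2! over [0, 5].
25*exp(5)/8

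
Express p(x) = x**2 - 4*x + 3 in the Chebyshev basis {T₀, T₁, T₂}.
(7/2)T₀ + (-4)T₁ + (1/2)T₂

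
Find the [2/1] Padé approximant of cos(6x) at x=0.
1 - 18*x**2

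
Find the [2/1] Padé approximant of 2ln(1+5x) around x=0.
5*x*(5*x + 6)/(3*(10*x/3 + 1))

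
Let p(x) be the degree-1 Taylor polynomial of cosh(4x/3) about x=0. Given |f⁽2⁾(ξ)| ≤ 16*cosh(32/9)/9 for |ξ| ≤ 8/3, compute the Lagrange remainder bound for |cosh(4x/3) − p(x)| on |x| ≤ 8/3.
512*cosh(32/9)/81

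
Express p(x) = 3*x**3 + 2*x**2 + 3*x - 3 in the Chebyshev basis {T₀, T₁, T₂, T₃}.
(-2)T₀ + (21/4)T₁ + T₂ + (3/4)T₃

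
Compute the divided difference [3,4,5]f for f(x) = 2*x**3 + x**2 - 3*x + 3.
25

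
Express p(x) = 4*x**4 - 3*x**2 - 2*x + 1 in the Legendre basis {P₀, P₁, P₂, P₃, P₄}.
(4/5)P₀ + (-2)P₁ + (2/7)P₂ + (32/35)P₄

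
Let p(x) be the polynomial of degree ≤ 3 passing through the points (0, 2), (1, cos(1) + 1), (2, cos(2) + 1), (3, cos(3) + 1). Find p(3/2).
9*cos(2)/16 - cos(3)/16 + 9*cos(1)/16 + 15/16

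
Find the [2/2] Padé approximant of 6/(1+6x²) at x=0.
6/(6*x**2 + 1)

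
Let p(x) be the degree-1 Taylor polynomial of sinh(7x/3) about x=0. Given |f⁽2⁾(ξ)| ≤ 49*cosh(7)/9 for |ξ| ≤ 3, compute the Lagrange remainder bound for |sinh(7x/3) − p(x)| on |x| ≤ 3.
49*cosh(7)/2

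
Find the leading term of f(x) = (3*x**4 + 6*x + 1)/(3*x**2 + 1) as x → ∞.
x**2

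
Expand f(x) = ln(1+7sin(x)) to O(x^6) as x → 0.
7*x - 49*x**2/2 + 679*x**3/6 - 7105*x**4/12 + 79303*x**5/24 + O(x**6)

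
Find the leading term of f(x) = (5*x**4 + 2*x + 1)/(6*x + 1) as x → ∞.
5*x**3/6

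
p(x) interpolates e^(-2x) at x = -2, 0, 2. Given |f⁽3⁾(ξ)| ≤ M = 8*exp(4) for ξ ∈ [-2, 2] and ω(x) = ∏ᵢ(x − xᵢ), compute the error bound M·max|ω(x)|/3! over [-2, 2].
64*sqrt(3)*exp(4)/27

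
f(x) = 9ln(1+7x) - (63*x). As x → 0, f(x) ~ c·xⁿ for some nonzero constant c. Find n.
2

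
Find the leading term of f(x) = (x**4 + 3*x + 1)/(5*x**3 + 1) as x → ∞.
x/5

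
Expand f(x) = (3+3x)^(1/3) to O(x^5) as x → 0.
3**(1/3) + 3**(1/3)*x/3 - 3**(1/3)*x**2/9 + 5*3**(1/3)*x**3/81 - 10*3**(1/3)*x**4/243 + O(x**5)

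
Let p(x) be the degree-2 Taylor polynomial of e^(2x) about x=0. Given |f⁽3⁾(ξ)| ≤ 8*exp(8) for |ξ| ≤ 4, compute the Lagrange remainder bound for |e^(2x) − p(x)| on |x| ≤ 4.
256*exp(8)/3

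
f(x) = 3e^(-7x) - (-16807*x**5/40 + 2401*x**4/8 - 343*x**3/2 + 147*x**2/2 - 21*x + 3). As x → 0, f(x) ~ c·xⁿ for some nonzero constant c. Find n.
6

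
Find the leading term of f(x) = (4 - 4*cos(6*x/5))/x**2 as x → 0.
72/25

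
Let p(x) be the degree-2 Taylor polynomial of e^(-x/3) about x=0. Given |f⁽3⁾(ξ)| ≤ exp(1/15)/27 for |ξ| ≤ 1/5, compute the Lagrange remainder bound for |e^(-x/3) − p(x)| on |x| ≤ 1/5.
exp(1/15)/20250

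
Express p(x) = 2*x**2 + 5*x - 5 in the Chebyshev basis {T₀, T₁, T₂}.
(-4)T₀ + (5)T₁ + T₂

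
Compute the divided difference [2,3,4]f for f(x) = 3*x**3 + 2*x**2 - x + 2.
29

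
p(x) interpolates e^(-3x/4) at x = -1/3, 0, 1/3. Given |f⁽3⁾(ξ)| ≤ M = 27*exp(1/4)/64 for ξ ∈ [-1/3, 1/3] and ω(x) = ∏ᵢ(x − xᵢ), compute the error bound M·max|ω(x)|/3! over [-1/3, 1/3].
sqrt(3)*exp(1/4)/1728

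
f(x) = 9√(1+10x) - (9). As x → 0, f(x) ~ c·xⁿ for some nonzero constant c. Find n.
1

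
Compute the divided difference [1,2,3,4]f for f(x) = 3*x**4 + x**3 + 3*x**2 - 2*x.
31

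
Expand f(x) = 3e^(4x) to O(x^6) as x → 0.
3 + 12*x + 24*x**2 + 32*x**3 + 32*x**4 + 128*x**5/5 + O(x**6)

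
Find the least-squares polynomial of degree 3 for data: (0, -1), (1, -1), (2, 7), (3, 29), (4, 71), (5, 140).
-65/63 + (-631/378)x + (187/252)x² + (113/108)x³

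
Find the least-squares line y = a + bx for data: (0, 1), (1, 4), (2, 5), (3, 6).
a = 8/5, b = 8/5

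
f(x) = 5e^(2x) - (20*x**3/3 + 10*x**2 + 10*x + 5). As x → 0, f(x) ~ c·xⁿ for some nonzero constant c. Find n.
4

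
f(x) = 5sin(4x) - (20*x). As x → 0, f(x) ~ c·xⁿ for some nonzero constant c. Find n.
3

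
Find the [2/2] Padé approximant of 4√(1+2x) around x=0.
(5*x**2 + 10*x + 4)/(x**2/4 + 3*x/2 + 1)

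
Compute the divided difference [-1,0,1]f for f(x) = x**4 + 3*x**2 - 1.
4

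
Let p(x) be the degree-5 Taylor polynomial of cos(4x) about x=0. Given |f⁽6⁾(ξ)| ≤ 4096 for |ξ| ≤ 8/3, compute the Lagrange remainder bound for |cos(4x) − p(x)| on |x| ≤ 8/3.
67108864/32805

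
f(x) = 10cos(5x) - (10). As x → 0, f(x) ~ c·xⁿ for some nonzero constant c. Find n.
2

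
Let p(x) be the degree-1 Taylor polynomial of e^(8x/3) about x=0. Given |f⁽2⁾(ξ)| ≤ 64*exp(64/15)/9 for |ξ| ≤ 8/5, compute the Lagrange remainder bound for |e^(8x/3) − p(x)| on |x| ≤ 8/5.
2048*exp(64/15)/225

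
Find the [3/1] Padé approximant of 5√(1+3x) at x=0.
(-135*x**3/64 + 135*x**2/16 + 135*x/8 + 5)/(15*x/8 + 1)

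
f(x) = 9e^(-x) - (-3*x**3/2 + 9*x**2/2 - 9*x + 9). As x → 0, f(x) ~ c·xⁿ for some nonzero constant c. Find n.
4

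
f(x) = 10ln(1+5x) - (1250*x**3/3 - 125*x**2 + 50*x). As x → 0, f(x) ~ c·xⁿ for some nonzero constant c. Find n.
4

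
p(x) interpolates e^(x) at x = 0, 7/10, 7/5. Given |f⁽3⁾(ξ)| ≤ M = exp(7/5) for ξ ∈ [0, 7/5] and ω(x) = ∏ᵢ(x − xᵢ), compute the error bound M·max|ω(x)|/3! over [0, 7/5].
343*sqrt(3)*exp(7/5)/27000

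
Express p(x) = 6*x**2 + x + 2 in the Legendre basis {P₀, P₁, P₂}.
(4)P₀ + P₁ + (4)P₂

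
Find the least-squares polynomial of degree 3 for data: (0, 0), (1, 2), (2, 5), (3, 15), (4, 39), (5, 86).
-13/126 + (3607/756)x + (-451/126)x² + (131/108)x³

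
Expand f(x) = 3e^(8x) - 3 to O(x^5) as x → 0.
24*x + 96*x**2 + 256*x**3 + 512*x**4 + O(x**5)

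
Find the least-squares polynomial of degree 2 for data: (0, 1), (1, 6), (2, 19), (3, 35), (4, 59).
6/7 + (39/14)x + (41/14)x²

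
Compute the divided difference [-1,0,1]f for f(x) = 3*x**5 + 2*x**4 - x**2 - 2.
1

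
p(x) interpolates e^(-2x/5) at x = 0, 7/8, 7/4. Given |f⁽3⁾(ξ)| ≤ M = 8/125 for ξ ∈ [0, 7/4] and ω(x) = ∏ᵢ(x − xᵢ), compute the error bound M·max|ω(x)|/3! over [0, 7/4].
343*sqrt(3)/216000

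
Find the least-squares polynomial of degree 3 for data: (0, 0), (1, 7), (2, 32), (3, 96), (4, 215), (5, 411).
1/126 + (425/108)x + (-29/126)x² + (343/108)x³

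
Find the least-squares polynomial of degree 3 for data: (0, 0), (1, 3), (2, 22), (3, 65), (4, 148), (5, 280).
-2/21 + (29/126)x + (109/84)x² + (71/36)x³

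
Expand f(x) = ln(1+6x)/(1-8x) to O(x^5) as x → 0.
6*x + 30*x**2 + 312*x**3 + 2172*x**4 + O(x**5)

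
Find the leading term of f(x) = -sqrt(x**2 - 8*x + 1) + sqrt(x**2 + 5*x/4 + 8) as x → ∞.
37/8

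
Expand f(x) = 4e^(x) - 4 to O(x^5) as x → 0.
4*x + 2*x**2 + 2*x**3/3 + x**4/6 + O(x**5)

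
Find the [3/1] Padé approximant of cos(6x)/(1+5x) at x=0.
(54*x**3/5 - 180*x**2/7 + 54*x/35 + 1)/(229*x/35 + 1)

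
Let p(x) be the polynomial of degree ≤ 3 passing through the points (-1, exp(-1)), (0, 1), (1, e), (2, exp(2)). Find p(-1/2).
(5 + e*(-5*e + exp(2) + 15))*exp(-1)/16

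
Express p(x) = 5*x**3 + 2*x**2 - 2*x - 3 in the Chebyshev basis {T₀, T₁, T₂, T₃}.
(-2)T₀ + (7/4)T₁ + T₂ + (5/4)T₃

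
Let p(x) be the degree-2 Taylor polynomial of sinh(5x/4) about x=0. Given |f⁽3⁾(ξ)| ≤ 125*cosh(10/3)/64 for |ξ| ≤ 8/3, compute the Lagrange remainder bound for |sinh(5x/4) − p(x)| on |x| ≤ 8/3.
500*cosh(10/3)/81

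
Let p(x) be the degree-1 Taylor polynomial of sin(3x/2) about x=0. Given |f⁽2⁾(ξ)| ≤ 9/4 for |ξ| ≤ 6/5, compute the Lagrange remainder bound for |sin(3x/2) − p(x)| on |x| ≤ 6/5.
81/50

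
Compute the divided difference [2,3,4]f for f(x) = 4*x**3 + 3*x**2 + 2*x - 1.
39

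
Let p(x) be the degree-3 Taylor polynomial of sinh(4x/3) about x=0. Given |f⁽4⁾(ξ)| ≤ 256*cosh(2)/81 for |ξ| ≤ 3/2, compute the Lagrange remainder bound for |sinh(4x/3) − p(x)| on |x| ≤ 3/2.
2*cosh(2)/3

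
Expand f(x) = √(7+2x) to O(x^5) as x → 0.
sqrt(7) + sqrt(7)*x/7 - sqrt(7)*x**2/98 + sqrt(7)*x**3/686 - 5*sqrt(7)*x**4/19208 + O(x**5)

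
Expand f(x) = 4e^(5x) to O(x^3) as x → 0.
4 + 20*x + 50*x**2 + O(x**3)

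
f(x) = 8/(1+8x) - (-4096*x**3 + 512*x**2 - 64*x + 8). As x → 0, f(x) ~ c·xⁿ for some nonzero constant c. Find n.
4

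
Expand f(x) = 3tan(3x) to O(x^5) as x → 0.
9*x + 27*x**3 + O(x**5)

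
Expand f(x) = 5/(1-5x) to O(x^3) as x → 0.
5 + 25*x + 125*x**2 + O(x**3)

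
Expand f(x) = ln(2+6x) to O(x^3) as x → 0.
log(2) + 3*x - 9*x**2/2 + O(x**3)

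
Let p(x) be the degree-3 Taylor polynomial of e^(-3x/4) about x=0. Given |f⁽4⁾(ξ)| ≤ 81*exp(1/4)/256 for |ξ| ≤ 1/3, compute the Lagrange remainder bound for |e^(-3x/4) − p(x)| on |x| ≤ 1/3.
exp(1/4)/6144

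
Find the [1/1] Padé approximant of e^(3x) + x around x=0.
(23*x/8 + 1)/(1 - 9*x/8)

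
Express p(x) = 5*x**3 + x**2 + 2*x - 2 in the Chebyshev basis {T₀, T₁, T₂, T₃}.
(-3/2)T₀ + (23/4)T₁ + (1/2)T₂ + (5/4)T₃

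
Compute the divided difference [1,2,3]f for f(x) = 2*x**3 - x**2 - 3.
11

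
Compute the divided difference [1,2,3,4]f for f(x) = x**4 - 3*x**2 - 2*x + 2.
10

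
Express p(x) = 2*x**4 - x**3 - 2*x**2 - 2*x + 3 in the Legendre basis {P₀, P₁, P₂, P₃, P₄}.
(41/15)P₀ + (-13/5)P₁ + (-4/21)P₂ + (-2/5)P₃ + (16/35)P₄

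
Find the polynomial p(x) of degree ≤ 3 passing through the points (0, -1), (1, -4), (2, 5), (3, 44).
3*x**3 - 3*x**2 - 3*x - 1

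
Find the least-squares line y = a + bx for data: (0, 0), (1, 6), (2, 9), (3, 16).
a = 1/10, b = 51/10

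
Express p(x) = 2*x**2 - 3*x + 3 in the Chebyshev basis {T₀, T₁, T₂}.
(4)T₀ + (-3)T₁ + T₂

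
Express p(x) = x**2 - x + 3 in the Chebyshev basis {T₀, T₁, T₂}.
(7/2)T₀ - T₁ + (1/2)T₂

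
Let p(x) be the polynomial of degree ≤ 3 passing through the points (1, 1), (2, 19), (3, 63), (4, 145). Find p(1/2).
-2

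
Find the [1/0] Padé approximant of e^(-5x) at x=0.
1 - 5*x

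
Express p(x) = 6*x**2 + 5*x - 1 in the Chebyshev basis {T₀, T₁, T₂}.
(2)T₀ + (5)T₁ + (3)T₂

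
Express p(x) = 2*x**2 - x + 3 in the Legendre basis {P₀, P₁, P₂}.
(11/3)P₀ - P₁ + (4/3)P₂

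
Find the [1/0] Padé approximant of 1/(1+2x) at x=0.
1 - 2*x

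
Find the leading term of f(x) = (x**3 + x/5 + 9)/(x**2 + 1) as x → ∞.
x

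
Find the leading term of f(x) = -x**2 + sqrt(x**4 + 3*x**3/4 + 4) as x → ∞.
3*x/8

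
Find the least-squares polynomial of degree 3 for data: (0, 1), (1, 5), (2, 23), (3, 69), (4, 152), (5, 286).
131/126 + (205/756)x + (55/36)x² + (53/27)x³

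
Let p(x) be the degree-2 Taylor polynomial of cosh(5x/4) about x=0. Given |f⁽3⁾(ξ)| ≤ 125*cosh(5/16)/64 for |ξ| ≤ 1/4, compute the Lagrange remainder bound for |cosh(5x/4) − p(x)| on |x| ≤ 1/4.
125*cosh(5/16)/24576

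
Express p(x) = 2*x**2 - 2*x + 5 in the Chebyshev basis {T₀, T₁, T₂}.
(6)T₀ + (-2)T₁ + T₂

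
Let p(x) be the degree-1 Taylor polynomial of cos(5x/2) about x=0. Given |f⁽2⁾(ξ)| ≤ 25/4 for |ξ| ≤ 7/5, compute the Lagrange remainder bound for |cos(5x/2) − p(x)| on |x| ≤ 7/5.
49/8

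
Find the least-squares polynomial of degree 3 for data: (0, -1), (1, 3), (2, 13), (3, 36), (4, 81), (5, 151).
-8/9 + (971/378)x + (-5/63)x² + (61/54)x³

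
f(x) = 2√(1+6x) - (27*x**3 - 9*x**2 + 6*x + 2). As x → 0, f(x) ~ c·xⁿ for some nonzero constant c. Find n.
4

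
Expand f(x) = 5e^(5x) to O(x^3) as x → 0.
5 + 25*x + 125*x**2/2 + O(x**3)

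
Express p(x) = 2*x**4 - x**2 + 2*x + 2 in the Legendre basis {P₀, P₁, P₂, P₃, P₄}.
(31/15)P₀ + (2)P₁ + (10/21)P₂ + (16/35)P₄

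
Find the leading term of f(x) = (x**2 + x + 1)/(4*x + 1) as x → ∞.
x/4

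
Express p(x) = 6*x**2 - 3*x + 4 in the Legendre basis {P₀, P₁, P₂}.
(6)P₀ + (-3)P₁ + (4)P₂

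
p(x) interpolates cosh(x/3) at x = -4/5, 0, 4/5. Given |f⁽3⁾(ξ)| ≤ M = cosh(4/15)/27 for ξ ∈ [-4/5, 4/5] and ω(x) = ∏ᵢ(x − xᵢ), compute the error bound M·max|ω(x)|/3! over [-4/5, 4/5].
64*sqrt(3)*cosh(4/15)/91125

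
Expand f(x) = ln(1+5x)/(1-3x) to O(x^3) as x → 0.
5*x + 5*x**2/2 + O(x**3)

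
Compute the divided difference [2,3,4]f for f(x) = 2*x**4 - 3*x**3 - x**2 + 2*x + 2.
82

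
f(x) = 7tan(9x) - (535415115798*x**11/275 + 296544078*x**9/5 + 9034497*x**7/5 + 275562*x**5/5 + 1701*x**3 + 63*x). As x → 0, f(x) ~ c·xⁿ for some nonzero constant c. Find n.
13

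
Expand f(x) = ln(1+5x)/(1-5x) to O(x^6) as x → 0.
5*x + 25*x**2/2 + 625*x**3/6 + 4375*x**4/12 + 29375*x**5/12 + O(x**6)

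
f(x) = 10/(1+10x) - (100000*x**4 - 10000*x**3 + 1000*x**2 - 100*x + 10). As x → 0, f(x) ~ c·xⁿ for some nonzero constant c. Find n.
5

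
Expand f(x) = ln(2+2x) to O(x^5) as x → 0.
log(2) + x - x**2/2 + x**3/3 - x**4/4 + O(x**5)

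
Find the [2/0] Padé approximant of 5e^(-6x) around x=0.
90*x**2 - 30*x + 5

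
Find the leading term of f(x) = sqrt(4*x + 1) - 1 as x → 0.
2*x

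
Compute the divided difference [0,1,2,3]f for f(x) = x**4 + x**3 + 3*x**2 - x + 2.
7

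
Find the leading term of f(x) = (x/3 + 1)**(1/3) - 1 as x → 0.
x/9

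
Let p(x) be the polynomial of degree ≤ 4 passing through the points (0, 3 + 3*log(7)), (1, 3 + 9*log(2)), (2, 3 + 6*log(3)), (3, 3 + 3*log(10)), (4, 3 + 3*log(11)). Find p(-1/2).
3 + log(106352477257509*11**(105/128)*2**(1/4)*3**(23/32)*5**(25/32)*7**(49/128)/53687091200000)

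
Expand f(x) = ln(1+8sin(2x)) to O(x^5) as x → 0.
16*x - 128*x**2 + 4064*x**3/3 - 48640*x**4/3 + O(x**5)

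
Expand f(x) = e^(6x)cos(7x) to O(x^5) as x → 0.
1 + 6*x - 13*x**2/2 - 111*x**3 - 6887*x**4/24 + O(x**5)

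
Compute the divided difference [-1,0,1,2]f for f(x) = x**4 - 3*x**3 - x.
-1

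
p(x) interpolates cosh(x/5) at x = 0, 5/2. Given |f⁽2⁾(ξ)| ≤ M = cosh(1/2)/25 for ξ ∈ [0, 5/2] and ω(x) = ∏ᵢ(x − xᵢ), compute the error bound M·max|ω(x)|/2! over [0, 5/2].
cosh(1/2)/32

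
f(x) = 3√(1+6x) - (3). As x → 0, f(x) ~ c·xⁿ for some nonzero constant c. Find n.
1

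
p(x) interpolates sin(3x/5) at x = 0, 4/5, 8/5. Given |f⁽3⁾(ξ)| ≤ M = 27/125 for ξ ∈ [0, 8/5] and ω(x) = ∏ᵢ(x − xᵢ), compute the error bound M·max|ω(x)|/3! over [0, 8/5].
64*sqrt(3)/15625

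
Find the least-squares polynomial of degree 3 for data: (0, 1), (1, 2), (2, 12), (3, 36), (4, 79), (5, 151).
53/63 + (-34/189)x + (179/252)x² + (115/108)x³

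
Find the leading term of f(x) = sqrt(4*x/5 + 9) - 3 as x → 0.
2*x/15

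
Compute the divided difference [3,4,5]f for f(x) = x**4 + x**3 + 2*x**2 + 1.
111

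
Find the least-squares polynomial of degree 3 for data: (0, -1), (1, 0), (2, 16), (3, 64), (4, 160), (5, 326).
-145/126 + (409/756)x + (-125/63)x² + (323/108)x³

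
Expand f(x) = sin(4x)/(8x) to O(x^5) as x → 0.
1/2 - 4*x**2/3 + 16*x**4/15 + O(x**5)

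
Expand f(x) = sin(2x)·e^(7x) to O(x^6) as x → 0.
2*x + 14*x**2 + 143*x**3/3 + 105*x**4 + 10061*x**5/60 + O(x**6)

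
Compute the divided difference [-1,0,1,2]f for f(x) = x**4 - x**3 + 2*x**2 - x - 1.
1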